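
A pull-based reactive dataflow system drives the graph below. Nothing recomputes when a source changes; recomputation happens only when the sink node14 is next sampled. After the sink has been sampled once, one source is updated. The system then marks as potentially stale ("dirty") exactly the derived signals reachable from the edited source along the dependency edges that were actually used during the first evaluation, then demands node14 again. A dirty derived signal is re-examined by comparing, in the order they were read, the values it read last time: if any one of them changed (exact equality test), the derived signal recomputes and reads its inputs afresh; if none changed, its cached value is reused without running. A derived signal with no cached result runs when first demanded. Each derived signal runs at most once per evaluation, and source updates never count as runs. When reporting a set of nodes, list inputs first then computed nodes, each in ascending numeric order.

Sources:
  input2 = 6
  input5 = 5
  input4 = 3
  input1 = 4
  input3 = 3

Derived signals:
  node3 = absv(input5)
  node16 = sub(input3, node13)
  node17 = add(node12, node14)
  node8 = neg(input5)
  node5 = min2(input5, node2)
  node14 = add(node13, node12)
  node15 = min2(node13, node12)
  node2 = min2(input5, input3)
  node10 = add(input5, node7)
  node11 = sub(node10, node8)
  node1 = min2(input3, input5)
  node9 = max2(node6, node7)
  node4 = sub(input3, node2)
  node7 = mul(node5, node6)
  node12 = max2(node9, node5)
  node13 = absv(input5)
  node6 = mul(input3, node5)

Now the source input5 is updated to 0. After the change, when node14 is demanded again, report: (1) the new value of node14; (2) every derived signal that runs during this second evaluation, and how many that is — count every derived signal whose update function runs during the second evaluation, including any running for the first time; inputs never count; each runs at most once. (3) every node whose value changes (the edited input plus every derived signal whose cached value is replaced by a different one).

First evaluation (everything demanded from the output):
  node2 = min2(5, 3) = 3
  node5 = min2(5, 3) = 3
  node6 = mul(3, 3) = 9
  node7 = mul(3, 9) = 27
  node9 = max2(9, 27) = 27
  node12 = max2(27, 3) = 27
  node13 = absv(5) = 5
  node14 = add(5, 27) = 32

Propagation after the edit:
  node2: runs — input5 5->0; result 0.
  node5: runs — input5 5->0; node2 3->0; result 0.
  node6: runs — node5 3->0; result 0.
  node7: runs — node5 3->0; node6 9->0; result 0.
  node9: runs — node6 9->0; node7 27->0; result 0.
  node12: runs — node9 27->0; node5 3->0; result 0.
  node13: runs — input5 5->0; result 0.
  node14: runs — node13 5->0; node12 27->0; result 0.

New value of node14: 0.
Derived signals that run: node2, node5, node6, node7, node9, node12, node13, node14 — 8 in total.
Values that change: input5, node2, node5, node6, node7, node9, node12, node13, node14.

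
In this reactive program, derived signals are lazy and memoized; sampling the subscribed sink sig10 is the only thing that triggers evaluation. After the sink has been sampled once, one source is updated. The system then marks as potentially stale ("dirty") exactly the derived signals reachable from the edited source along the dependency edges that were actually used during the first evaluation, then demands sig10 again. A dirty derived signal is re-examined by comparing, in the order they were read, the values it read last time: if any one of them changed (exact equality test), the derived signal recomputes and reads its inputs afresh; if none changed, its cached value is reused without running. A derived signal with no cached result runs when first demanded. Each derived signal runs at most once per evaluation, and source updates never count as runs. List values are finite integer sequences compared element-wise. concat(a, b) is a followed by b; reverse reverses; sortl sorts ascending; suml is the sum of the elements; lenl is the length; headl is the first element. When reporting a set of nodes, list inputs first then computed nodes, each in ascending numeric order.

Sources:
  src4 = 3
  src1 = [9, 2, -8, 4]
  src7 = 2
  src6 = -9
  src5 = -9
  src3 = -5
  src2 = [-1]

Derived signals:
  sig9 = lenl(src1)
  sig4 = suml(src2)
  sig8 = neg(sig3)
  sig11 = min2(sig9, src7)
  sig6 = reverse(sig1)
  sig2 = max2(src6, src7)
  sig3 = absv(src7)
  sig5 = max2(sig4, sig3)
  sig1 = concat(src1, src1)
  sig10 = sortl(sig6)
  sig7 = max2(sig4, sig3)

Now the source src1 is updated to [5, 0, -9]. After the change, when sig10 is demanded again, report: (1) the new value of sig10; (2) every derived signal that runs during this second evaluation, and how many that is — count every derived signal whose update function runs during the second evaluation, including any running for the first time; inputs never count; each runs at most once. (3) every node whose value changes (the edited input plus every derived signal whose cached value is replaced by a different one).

Demanding sig10 again yields [-9, -9, 0, 0, 5, 5].
3 derived signals run: sig1, sig6, sig10.
The nodes whose values change: src1, sig1, sig6, sig10.

First demand of the output computes:
  sig1 = concat([9, 2, -8, 4], [9, 2, -8, 4]) = [9, 2, -8, 4, 9, 2, -8, 4]
  sig6 = reverse([9, 2, -8, 4, 9, 2, -8, 4]) = [4, -8, 2, 9, 4, -8, 2, 9]
  sig10 = sortl([4, -8, 2, 9, 4, -8, 2, 9]) = [-8, -8, 2, 2, 4, 4, 9, 9]

After the edit, cleaning proceeds:
  sig1: a read changed (src1 [9, 2, -8, 4]->[5, 0, -9]; src1 [9, 2, -8, 4]->[5, 0, -9]) — executes, giving [5, 0, -9, 5, 0, -9].
  sig6: a read changed (sig1 [9, 2, -8, 4, 9, 2, -8, 4]->[5, 0, -9, 5, 0, -9]) — executes, giving [-9, 0, 5, -9, 0, 5].
  sig10: a read changed (sig6 [4, -8, 2, 9, 4, -8, 2, 9]->[-9, 0, 5, -9, 0, 5]) — executes, giving [-9, -9, 0, 0, 5, 5].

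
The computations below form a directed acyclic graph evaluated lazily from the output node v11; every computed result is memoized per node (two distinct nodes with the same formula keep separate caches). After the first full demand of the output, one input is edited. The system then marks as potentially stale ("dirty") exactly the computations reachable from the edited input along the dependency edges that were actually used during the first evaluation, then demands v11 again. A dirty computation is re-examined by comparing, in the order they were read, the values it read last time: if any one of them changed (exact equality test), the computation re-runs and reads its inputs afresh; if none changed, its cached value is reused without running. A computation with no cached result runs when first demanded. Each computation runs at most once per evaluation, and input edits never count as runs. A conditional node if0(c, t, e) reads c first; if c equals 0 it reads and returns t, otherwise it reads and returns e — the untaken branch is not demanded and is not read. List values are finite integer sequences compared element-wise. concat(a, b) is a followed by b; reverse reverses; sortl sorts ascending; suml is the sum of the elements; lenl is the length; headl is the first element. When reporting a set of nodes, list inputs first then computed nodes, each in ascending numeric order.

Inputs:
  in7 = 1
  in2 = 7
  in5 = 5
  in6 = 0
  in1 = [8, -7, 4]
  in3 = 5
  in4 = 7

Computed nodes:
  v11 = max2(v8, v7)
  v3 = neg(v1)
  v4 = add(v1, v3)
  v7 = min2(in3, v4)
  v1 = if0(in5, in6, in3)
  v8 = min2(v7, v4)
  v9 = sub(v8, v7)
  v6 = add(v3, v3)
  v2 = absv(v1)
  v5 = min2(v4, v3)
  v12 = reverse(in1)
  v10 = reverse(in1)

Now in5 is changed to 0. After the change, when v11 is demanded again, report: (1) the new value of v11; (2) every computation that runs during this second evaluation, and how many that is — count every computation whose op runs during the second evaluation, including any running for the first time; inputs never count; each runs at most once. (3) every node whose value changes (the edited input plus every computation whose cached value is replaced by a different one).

Demanding v11 again yields 0.
3 computations run: v1, v3, v4.
The nodes whose values change: in5, v1, v3.
Note the absorption at v4: it re-runs yet its value is the same, leaving the output's value untouched.

First demand of the output computes:
  v1 = if0(in5=5 -> else branch in3) = 5
  v3 = neg(5) = -5
  v4 = add(5, -5) = 0
  v7 = min2(5, 0) = 0
  v8 = min2(0, 0) = 0
  v11 = max2(0, 0) = 0

After the edit, cleaning proceeds:
  v1: a read changed (in5 5->0) — executes, giving 0.
  v3: a read changed (v1 5->0) — executes, giving 0.
  v4: a read changed (v1 5->0; v3 -5->0) — executes, giving 0 — identical to its old value.
  v7: dirty, but its reads are unchanged (in3 unchanged, v4 unchanged); cached 0 stands.
  v8: dirty, but its reads are unchanged (v7 unchanged, v4 unchanged); cached 0 stands.
  v11: dirty, but its reads are unchanged (v8 unchanged, v7 unchanged); cached 0 stands.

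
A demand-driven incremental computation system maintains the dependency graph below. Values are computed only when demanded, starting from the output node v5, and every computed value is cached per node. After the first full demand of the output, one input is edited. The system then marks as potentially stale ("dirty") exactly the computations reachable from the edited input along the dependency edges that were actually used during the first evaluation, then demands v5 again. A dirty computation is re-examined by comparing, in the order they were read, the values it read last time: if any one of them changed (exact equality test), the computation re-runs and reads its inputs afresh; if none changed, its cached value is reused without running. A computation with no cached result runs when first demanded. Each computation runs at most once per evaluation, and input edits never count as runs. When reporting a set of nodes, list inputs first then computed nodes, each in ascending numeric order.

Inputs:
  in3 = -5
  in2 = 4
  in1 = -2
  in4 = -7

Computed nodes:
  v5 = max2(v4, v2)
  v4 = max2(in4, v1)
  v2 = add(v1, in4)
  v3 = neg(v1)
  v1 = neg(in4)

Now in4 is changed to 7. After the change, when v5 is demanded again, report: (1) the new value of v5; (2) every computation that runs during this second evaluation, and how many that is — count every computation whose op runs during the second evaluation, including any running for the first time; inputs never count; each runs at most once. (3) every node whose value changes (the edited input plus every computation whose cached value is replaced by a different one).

First evaluation (everything demanded from the output):
  v1 = neg(-7) = 7
  v2 = add(7, -7) = 0
  v4 = max2(-7, 7) = 7
  v5 = max2(7, 0) = 7

Propagation after the edit:
  v1: runs — in4 -7->7; result -7.
  v2: runs — v1 7->-7; in4 -7->7; result 0 (same value as before).
  v4: runs — in4 -7->7; v1 7->-7; result 7 (same value as before).
  v5: checked — values it read are unchanged (v4 unchanged, v2 unchanged); reused cached 7 without running.

Key observation: the cutoff stops propagation at v5 — its inputs' values are unchanged, so it reuses its cache.

New value of v5: 7.
Computations that run: v1, v2, v4 — 3 in total.
Values that change: in4, v1.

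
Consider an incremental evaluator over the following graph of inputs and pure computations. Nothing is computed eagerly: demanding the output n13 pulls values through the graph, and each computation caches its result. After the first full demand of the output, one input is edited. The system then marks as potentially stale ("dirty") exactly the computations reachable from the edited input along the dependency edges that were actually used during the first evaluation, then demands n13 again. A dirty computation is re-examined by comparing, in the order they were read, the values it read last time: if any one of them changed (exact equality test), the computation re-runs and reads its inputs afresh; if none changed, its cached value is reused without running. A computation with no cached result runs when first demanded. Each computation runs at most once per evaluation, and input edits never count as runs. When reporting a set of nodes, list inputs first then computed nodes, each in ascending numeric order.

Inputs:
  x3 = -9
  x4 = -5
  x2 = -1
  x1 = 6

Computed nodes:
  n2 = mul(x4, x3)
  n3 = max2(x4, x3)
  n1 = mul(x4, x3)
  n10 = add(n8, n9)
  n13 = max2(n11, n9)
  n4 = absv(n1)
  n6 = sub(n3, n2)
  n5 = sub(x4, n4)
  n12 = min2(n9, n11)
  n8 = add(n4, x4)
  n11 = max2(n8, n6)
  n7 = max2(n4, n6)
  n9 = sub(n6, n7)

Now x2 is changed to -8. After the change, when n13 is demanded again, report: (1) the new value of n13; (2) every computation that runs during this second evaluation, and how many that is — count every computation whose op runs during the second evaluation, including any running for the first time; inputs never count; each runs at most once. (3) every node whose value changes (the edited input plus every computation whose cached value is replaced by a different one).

Initial pass — values computed on the first demand:
  n1 = mul(-5, -9) = 45
  n2 = mul(-5, -9) = 45
  n3 = max2(-5, -9) = -5
  n4 = absv(45) = 45
  n6 = sub(-5, 45) = -50
  n7 = max2(45, -50) = 45
  n8 = add(45, -5) = 40
  n9 = sub(-50, 45) = -95
  n11 = max2(40, -50) = 40
  n13 = max2(40, -95) = 40

Second demand — change propagation:
  no demanded computation ever read x2, so the edit dirties nothing and nothing runs.

The important point: nothing the output needs ever reads x2, so the edit is invisible to it.

n13 now evaluates to 40.
Run set: none (0 run).
Changed values: x2.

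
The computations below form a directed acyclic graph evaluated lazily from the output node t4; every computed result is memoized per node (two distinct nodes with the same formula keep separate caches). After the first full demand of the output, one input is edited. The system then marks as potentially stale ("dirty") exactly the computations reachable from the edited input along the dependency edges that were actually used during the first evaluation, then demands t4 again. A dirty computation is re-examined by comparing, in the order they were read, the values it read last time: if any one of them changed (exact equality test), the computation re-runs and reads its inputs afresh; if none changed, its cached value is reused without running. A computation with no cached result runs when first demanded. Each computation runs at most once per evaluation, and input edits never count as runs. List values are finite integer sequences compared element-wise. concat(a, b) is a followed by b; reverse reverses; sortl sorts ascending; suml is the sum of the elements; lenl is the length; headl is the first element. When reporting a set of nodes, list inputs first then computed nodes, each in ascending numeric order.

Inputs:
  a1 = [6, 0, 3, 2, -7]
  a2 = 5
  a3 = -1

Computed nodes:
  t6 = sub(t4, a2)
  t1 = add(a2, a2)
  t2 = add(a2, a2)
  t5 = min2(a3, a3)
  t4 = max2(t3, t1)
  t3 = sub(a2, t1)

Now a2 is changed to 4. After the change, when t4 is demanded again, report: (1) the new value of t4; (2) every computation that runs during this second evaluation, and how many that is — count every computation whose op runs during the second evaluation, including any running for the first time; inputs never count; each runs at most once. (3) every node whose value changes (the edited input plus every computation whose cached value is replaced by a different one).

First demand of the output computes:
  t1 = add(5, 5) = 10
  t3 = sub(5, 10) = -5
  t4 = max2(-5, 10) = 10

After the edit, cleaning proceeds:
  t1: a read changed (a2 5->4; a2 5->4) — executes, giving 8.
  t3: a read changed (a2 5->4; t1 10->8) — executes, giving -4.
  t4: a read changed (t3 -5->-4; t1 10->8) — executes, giving 8.

Demanding t4 again yields 8.
3 computations run: t1, t3, t4.
The nodes whose values change: a2, t1, t3, t4.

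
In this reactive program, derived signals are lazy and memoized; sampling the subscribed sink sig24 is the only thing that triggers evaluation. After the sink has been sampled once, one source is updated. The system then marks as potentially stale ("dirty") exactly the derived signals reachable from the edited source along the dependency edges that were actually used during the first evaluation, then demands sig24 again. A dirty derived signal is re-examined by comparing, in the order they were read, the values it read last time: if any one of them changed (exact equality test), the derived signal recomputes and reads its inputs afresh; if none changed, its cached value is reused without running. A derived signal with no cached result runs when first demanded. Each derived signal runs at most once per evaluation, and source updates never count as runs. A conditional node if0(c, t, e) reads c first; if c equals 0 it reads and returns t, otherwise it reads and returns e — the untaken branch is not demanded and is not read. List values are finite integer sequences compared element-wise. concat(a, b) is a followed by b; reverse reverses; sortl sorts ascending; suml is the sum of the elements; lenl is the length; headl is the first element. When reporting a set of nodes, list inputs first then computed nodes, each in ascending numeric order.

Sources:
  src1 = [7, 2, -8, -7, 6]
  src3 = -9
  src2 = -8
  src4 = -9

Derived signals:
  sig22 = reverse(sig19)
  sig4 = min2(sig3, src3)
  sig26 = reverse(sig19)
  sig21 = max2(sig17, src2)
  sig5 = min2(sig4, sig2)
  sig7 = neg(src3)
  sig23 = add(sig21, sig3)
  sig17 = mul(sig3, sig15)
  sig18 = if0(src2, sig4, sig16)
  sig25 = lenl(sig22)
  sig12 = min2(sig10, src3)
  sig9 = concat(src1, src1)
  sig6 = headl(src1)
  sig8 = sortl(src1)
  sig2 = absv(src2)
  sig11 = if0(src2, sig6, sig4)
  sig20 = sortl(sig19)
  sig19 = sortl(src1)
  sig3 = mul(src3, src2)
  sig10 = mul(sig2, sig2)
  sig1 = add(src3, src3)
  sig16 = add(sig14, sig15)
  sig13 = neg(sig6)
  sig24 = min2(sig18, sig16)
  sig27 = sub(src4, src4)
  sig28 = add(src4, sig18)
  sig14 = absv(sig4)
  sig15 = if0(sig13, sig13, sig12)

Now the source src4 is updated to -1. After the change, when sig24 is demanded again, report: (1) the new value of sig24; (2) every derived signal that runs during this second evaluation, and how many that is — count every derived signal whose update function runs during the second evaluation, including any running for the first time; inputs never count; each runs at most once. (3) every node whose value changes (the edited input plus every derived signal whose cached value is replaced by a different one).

First demand of the output computes:
  sig2 = absv(-8) = 8
  sig3 = mul(-9, -8) = 72
  sig4 = min2(72, -9) = -9
  sig6 = headl([7, 2, -8, -7, 6]) = 7
  sig10 = mul(8, 8) = 64
  sig12 = min2(64, -9) = -9
  sig13 = neg(7) = -7
  sig14 = absv(-9) = 9
  sig15 = if0(sig13=-7 -> else branch sig12) = -9
  sig16 = add(9, -9) = 0
  sig18 = if0(src2=-8 -> else branch sig16) = 0
  sig24 = min2(0, 0) = 0

After the edit, cleaning proceeds:
  src4 only reaches undemanded nodes; the second demand re-runs nothing.

Note the shortcut — src4 feeds only undemanded nodes, so no recomputation happens.

Demanding sig24 again yields 0.
0 derived signals run: none.
The nodes whose values change: src4.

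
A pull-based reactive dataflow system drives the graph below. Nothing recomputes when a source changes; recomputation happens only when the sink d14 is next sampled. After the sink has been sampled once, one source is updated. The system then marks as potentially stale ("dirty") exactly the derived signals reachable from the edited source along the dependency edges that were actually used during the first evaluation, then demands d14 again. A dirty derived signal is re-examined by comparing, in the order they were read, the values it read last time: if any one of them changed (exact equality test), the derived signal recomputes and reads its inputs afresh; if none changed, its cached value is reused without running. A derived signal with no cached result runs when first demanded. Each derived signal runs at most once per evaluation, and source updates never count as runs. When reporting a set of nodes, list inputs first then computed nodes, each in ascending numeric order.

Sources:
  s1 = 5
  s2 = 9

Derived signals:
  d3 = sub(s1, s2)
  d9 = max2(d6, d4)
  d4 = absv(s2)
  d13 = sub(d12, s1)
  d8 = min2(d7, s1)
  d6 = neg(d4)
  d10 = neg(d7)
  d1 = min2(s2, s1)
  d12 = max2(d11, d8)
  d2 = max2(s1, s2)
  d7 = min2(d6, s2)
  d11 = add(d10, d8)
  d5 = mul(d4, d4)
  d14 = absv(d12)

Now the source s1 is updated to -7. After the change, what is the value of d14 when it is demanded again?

New value of d14: 0.
Key observation: the change is absorbed at d8 — it re-runs but produces the same value, and the output's value is unchanged.

First evaluation (everything demanded from the output):
  d4 = absv(9) = 9
  d6 = neg(9) = -9
  d7 = min2(-9, 9) = -9
  d8 = min2(-9, 5) = -9
  d10 = neg(-9) = 9
  d11 = add(9, -9) = 0
  d12 = max2(0, -9) = 0
  d14 = absv(0) = 0

Propagation after the edit:
  d8: runs — s1 5->-7; result -9 (same value as before).
  d11: checked — values it read are unchanged (d10 unchanged, d8 unchanged); reused cached 0 without running.
  d12: checked — values it read are unchanged (d11 unchanged, d8 unchanged); reused cached 0 without running.
  d14: checked — values it read are unchanged (d12 unchanged); reused cached 0 without running.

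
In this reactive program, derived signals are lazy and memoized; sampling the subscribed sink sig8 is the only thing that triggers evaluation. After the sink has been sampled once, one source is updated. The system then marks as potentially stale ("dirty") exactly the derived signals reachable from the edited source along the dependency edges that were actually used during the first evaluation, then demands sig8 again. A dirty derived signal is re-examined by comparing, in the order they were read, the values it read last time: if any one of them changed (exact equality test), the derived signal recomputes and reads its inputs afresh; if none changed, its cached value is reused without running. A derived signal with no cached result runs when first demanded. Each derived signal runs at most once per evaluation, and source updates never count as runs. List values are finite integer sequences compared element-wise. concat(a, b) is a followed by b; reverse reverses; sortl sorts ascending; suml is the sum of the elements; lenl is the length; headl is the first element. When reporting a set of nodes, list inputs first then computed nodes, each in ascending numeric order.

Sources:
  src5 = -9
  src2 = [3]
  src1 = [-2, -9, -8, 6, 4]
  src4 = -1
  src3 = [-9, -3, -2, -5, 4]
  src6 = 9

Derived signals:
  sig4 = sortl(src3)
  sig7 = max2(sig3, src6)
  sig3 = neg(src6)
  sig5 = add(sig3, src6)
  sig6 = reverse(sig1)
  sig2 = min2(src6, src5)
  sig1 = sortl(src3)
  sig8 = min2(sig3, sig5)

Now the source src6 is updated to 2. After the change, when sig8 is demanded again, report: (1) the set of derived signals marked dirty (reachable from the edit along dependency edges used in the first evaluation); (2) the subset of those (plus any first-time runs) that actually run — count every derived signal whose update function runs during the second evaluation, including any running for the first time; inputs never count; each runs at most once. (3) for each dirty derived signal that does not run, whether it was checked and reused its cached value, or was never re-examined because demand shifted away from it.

First demand of the output computes:
  sig3 = neg(9) = -9
  sig5 = add(-9, 9) = 0
  sig8 = min2(-9, 0) = -9

After the edit, cleaning proceeds:
  sig3: a read changed (src6 9->2) — executes, giving -2.
  sig5: a read changed (sig3 -9->-2; src6 9->2) — executes, giving 0 — identical to its old value.
  sig8: a read changed (sig3 -9->-2) — executes, giving -2.

The edit dirties: sig3, sig5, sig8.
3 derived signals run: sig3, sig5, sig8.
No dirty derived signal escaped a run.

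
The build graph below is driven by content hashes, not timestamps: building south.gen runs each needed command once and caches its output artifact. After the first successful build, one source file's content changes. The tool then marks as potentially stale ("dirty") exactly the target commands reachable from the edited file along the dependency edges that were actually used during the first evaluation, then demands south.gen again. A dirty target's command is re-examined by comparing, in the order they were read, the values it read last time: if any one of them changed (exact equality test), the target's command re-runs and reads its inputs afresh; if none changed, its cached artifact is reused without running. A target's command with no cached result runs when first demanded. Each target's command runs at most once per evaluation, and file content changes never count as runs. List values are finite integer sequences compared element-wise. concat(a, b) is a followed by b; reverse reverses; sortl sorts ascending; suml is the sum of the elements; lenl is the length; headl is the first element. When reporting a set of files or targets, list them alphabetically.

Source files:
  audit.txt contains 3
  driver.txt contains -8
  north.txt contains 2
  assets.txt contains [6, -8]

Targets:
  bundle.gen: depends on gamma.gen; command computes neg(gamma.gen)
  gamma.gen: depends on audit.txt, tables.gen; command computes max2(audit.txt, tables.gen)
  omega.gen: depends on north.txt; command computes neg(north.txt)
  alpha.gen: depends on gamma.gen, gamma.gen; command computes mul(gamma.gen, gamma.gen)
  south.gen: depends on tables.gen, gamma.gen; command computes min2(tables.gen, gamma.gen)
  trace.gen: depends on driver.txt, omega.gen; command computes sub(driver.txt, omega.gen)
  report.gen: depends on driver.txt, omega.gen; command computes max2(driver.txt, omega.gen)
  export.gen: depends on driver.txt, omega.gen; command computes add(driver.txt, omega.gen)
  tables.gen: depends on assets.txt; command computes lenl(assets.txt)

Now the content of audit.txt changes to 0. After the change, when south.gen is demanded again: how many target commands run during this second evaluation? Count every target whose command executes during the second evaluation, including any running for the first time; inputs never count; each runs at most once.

Initial pass — values computed on the first demand:
  tables.gen = lenl([6, -8]) = 2
  gamma.gen = max2(3, 2) = 3
  south.gen = min2(2, 3) = 2

Second demand — change propagation:
  gamma.gen: re-runs because audit.txt 3->0; new result 2.
  south.gen: re-runs because gamma.gen 3->2; new result 2 (unchanged).

Run set: gamma.gen, south.gen (2 run).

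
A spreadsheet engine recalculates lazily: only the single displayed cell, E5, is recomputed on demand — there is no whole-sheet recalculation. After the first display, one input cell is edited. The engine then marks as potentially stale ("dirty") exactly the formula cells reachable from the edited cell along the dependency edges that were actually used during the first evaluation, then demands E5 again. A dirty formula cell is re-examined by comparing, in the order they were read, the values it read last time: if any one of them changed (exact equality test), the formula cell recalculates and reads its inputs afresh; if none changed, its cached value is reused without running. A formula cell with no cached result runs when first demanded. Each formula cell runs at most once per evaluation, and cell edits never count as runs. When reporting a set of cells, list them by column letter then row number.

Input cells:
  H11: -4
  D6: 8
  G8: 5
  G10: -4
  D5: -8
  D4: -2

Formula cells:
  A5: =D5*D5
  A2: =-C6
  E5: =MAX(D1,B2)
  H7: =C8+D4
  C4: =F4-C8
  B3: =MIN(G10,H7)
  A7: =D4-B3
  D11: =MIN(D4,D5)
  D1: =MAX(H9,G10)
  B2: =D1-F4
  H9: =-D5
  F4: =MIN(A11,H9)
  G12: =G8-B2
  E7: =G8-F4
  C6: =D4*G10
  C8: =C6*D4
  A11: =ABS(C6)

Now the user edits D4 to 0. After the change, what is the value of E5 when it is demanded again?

First evaluation (everything demanded from the output):
  C6 = -2 * -4 = 8
  A11 = ABS(8) = 8
  H9 = -(-8) = 8
  D1 = MAX(8, -4) = 8
  F4 = MIN(8, 8) = 8
  B2 = 8 - 8 = 0
  E5 = MAX(8, 0) = 8

Propagation after the edit:
  C6: runs — D4 -2->0; result 0.
  A11: runs — C6 8->0; result 0.
  F4: runs — A11 8->0; result 0.
  B2: runs — F4 8->0; result 8.
  E5: runs — B2 0->8; result 8 (same value as before).

New value of E5: 8.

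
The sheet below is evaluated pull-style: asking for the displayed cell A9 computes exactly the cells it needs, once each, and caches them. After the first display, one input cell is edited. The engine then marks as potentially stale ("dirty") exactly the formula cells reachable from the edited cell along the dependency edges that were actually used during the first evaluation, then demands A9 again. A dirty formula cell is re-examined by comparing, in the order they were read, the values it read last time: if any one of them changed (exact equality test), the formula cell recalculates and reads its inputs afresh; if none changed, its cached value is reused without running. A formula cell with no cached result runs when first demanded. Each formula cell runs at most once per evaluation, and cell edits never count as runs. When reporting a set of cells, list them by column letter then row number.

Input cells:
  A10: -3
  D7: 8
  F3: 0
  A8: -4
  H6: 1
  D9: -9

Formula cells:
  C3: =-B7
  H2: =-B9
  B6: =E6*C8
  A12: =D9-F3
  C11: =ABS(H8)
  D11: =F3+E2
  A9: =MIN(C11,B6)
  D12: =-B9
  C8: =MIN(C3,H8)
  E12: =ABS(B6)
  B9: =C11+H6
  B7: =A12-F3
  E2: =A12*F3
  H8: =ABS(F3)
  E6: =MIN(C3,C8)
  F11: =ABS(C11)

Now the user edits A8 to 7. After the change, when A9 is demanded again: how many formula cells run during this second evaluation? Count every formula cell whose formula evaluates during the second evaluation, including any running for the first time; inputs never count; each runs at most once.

First demand of the output computes:
  A12 = -9 - 0 = -9
  B7 = -9 - 0 = -9
  C3 = -(-9) = 9
  H8 = ABS(0) = 0
  C8 = MIN(9, 0) = 0
  C11 = ABS(0) = 0
  E6 = MIN(9, 0) = 0
  B6 = 0 * 0 = 0
  A9 = MIN(0, 0) = 0

After the edit, cleaning proceeds:
  no node depends on A8 at all; the second demand re-runs nothing.

Note the shortcut — nothing in the graph depends on A8 at all, so no recomputation happens.

0 formula cells run: none.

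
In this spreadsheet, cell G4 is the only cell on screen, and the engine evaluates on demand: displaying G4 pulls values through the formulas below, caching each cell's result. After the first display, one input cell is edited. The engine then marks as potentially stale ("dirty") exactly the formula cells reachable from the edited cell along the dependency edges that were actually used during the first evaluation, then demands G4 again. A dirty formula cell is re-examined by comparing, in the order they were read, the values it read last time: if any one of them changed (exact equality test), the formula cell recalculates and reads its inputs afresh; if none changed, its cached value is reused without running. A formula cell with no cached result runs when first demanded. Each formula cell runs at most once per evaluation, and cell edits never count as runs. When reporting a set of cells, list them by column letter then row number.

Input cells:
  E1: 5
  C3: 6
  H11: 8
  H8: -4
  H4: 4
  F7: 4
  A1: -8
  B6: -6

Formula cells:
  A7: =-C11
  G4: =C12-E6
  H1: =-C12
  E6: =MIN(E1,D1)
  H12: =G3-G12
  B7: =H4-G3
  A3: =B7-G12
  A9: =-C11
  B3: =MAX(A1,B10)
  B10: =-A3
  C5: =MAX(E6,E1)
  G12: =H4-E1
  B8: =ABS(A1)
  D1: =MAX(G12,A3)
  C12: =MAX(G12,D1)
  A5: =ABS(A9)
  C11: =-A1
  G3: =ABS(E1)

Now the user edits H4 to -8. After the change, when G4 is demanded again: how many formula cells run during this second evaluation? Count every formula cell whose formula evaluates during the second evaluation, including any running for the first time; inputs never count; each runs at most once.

Initial pass — values computed on the first demand:
  G3 = ABS(5) = 5
  B7 = 4 - 5 = -1
  G12 = 4 - 5 = -1
  A3 = -1 - -1 = 0
  D1 = MAX(-1, 0) = 0
  C12 = MAX(-1, 0) = 0
  E6 = MIN(5, 0) = 0
  G4 = 0 - 0 = 0

Second demand — change propagation:
  B7: re-runs because H4 4->-8; new result -13.
  G12: re-runs because H4 4->-8; new result -13.
  A3: re-runs because B7 -1->-13; G12 -1->-13; new result 0 (unchanged).
  D1: re-runs because G12 -1->-13; new result 0 (unchanged).
  C12: re-runs because G12 -1->-13; new result 0 (unchanged).
  E6: re-examined; everything it read last time is the same (E1 unchanged, D1 unchanged) — cache 0 kept, no run.
  G4: re-examined; everything it read last time is the same (C12 unchanged, E6 unchanged) — cache 0 kept, no run.

The important point: at E6 every value read last time is unchanged, so the dirty flag clears without a run.

Run set: A3, B7, C12, D1, G12 (5 run).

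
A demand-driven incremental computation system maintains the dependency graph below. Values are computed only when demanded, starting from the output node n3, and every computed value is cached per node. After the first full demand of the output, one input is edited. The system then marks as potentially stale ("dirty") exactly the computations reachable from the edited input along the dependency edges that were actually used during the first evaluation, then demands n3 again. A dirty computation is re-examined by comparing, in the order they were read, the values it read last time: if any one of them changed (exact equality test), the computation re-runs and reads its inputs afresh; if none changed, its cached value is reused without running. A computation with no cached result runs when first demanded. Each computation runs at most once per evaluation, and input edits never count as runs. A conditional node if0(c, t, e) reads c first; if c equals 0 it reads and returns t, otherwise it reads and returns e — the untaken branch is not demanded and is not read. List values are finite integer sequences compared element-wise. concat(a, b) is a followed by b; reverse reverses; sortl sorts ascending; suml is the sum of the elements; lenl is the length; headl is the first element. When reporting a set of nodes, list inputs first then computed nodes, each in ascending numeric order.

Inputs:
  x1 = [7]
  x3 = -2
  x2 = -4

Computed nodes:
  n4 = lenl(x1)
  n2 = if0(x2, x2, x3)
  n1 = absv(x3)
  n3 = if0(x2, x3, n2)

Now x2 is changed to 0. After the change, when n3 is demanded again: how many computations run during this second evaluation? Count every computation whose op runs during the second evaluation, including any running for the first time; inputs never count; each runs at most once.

Computations that run: n3 — 1 in total.
Key observation: a condition flipped, so demand moved to the other branch — n2 is never re-examined.

First evaluation (everything demanded from the output):
  n2 = if0(x2=-4 -> else branch x3) = -2
  n3 = if0(x2=-4 -> else branch n2) = -2

Propagation after the edit:
  n2: marked dirty but never re-examined — demand shifted away from it.
  n3: runs — x2 -4->0; result -2 (same value as before).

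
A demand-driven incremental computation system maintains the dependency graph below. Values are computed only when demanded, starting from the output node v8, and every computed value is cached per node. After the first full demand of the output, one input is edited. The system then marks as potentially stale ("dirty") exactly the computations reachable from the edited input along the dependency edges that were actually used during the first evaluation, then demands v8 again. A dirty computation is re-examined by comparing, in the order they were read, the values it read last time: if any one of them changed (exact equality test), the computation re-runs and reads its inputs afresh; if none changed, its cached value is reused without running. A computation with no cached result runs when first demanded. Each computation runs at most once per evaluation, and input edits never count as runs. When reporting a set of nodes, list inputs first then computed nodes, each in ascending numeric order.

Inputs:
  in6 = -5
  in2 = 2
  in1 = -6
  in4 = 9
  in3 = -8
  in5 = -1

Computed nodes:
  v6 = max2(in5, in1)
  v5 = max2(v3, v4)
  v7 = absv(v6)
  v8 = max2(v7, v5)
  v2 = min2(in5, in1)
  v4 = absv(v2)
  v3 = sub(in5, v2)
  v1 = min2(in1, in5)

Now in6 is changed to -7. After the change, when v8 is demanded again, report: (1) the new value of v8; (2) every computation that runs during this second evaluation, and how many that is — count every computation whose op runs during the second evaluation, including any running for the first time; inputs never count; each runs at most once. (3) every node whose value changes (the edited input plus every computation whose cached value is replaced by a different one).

New value of v8: 6.
Computations that run: none — 0 in total.
Values that change: in6.
Key observation: in6 is never demanded by the output, so the edit triggers no recomputation at all.

First evaluation (everything demanded from the output):
  v2 = min2(-1, -6) = -6
  v3 = sub(-1, -6) = 5
  v4 = absv(-6) = 6
  v5 = max2(5, 6) = 6
  v6 = max2(-1, -6) = -1
  v7 = absv(-1) = 1
  v8 = max2(1, 6) = 6

Propagation after the edit:
  in6 feeds no computation that the output demands — nothing is marked dirty and nothing runs.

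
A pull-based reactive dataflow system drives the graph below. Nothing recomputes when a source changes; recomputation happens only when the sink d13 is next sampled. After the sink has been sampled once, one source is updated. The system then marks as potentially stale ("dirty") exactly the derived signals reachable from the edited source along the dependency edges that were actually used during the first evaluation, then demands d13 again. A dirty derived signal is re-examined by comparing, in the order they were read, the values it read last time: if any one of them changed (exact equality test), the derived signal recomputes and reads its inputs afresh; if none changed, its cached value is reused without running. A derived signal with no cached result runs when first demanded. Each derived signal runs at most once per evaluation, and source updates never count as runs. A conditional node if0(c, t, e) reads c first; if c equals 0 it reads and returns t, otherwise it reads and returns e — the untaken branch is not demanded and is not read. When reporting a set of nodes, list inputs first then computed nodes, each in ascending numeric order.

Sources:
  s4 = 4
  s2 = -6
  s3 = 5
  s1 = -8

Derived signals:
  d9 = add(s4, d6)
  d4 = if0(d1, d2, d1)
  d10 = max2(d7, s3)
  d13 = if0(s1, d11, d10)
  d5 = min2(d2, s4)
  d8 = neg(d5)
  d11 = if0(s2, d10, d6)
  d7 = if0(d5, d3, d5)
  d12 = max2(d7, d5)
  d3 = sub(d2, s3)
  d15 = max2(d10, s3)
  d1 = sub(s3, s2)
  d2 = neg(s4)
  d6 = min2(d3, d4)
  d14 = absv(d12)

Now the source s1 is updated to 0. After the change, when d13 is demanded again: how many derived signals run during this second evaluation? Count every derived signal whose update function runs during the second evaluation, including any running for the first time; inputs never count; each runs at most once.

Derived signals that run: d1, d3, d4, d6, d11, d13 — 6 in total.
Key observation: a condition flipped, so demand reaches new nodes — d1, d3, d4, d6, d11 run for the first time.

First evaluation (everything demanded from the output):
  d2 = neg(4) = -4
  d5 = min2(-4, 4) = -4
  d7 = if0(d5=-4 -> else branch d5) = -4
  d10 = max2(-4, 5) = 5
  d13 = if0(s1=-8 -> else branch d10) = 5

Propagation after the edit:
  d1: demanded for the first time — runs, produces 11.
  d3: demanded for the first time — runs, produces -9.
  d4: demanded for the first time — runs, produces 11.
  d6: demanded for the first time — runs, produces -9.
  d11: demanded for the first time — runs, produces -9.
  d13: runs — s1 -8->0; result -9.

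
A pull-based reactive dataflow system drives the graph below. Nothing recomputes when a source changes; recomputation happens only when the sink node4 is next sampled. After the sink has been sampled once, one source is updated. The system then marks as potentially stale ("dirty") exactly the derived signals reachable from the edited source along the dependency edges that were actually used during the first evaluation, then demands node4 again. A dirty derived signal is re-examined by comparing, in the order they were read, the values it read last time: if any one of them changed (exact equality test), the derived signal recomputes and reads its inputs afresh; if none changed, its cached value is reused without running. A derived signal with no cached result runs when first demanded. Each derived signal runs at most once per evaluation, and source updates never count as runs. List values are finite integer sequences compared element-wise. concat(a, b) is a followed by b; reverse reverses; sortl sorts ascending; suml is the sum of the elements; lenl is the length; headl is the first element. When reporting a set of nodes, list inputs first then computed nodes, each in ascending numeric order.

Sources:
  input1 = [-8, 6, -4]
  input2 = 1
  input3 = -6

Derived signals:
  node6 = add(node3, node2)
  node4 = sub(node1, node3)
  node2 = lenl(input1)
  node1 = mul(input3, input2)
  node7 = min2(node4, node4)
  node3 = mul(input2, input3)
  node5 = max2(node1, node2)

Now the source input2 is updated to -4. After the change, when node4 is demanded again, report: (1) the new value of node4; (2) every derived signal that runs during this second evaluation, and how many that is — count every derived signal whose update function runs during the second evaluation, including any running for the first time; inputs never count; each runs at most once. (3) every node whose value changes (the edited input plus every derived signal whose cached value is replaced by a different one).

New value of node4: 0.
Derived signals that run: node1, node3, node4 — 3 in total.
Values that change: input2, node1, node3.

First evaluation (everything demanded from the output):
  node1 = mul(-6, 1) = -6
  node3 = mul(1, -6) = -6
  node4 = sub(-6, -6) = 0

Propagation after the edit:
  node1: runs — input2 1->-4; result 24.
  node3: runs — input2 1->-4; result 24.
  node4: runs — node1 -6->24; node3 -6->24; result 0 (same value as before).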